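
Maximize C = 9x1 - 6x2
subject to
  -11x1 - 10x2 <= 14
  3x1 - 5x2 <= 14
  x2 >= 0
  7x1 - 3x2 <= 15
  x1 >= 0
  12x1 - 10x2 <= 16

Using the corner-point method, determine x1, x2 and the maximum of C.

Corner points and C = 9x1 - 6x2:
  (0, 0) → C = 0
  (4/3, 0) → C = 12
  (3, 2) → C = 15
The feasible region is unbounded (it extends along (0, 1), (3, 7)), but C strictly decreases along every unbounded feasible direction, so there is no improving ray and the maximum is attained at a vertex.

The optimum lies where 7x1 - 3x2 = 15 and 12x1 - 10x2 = 16.
Solving simultaneously gives x1 = 3, x2 = 2.

x1 = 3, x2 = 2, maximum C = 15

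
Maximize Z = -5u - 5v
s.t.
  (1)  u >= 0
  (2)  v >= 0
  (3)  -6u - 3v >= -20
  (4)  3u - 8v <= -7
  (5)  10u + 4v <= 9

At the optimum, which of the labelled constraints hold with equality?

(1) and (4)

Corner points and Z = -5u - 5v:
  (0, 7/8) → Z = -35/8
  (0, 9/4) → Z = -45/4
  (11/23, 97/92) → Z = -705/92

The maximum is at (0, 7/8). Substituting into each constraint, equality holds for (1) and (4); the remaining constraints have slack.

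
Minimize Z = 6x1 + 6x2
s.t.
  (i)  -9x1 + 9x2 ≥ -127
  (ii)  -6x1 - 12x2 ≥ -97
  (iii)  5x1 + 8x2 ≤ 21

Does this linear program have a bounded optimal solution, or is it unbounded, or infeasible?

From the feasible point (1205/117, -446/117), moving in the direction (-9, -9) keeps every constraint satisfied while Z decreases without bound.

unbounded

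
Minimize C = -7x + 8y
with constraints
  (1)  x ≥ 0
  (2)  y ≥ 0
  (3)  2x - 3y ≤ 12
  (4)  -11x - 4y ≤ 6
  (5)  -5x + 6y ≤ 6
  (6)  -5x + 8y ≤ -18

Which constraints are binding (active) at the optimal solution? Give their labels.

Feasible corners and C = -7x + 8y:
  (6, 0) → C = -42
  (18/5, 0) → C = -126/5
  (42, 24) → C = -102

The minimum is at (42, 24). Substituting into each constraint, equality holds for (3) and (6); the remaining constraints have slack.

(3) and (6)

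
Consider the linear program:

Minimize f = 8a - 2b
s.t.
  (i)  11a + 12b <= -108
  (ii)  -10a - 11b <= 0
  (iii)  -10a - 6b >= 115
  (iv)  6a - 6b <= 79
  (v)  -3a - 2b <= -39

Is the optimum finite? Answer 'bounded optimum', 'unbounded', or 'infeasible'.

The boundaries 11a + 12b = -108 and -10a - 11b = 0 meet at (-1188, 1080), but that point violates -3a - 2b ≤ -39. Every candidate vertex is excluded by some other constraint, so the feasible region is empty.

infeasible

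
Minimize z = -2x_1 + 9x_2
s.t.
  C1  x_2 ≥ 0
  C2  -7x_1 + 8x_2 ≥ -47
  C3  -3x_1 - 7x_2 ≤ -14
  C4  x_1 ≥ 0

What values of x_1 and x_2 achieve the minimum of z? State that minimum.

Extreme points and z = -2x_1 + 9x_2:
  (47/7, 0) → z = -94/7
  (14/3, 0) → z = -28/3
  (0, 2) → z = 18
The feasible region is unbounded (it extends along (0, 1), (8, 7)), but z strictly increases along every unbounded feasible direction, so there is no improving ray and the minimum is attained at a vertex.

The binding constraints are x_2 = 0 and -7x_1 + 8x_2 = -47.
Solving simultaneously gives x_1 = 47/7, x_2 = 0.

x_1 = 47/7, x_2 = 0, minimum z = -94/7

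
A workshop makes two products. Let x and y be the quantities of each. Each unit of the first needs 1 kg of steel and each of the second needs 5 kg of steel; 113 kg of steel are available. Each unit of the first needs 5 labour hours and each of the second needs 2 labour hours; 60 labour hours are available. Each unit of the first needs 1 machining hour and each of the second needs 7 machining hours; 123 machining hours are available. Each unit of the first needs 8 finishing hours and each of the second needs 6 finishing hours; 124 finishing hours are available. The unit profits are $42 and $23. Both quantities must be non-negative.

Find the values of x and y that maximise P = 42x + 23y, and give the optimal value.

x = 8, y = 10, maximum P = 566

Feasible corners and P = 42x + 23y:
  (0, 0) → P = 0
  (0, 123/7) → P = 2829/7
  (12, 0) → P = 504
  (8, 10) → P = 566
  (13/5, 86/5) → P = 2524/5

At the optimal vertex, 5x + 2y = 60 and 8x + 6y = 124.
Solving simultaneously gives x = 8, y = 10.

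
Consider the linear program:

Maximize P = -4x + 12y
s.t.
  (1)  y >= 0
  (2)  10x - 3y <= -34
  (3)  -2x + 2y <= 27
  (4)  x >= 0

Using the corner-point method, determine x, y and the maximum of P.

Extreme points and P = -4x + 12y:
  (13/14, 101/7) → P = 1186/7
  (0, 34/3) → P = 136
  (0, 27/2) → P = 162

At the optimal vertex, 10x - 3y = -34 and -2x + 2y = 27.
Solving simultaneously gives x = 13/14, y = 101/7.

x = 13/14, y = 101/7, maximum P = 1186/7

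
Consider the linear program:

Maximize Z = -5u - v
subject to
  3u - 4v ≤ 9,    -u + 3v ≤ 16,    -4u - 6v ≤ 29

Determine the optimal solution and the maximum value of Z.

u = -61/6, v = 35/18, maximum Z = 440/9

Corner points and Z = -5u - v:
  (91/5, 57/5) → Z = -512/5
  (-31/17, -123/34) → Z = 433/34
  (-61/6, 35/18) → Z = 440/9

The optimum lies where -u + 3v = 16 and -4u - 6v = 29.
Solving simultaneously gives u = -61/6, v = 35/18.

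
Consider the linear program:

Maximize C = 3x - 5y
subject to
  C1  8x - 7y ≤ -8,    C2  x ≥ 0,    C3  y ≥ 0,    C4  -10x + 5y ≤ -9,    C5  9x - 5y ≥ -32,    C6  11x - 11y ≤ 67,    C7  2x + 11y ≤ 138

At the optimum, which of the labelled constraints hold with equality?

C1 and C4

Corner points and C = 3x - 5y:
  (103/30, 76/15) → C = -451/30
  (439/51, 560/51) → C = -1483/51
  (263/40, 227/20) → C = -1481/40

The maximum is at (103/30, 76/15). Substituting into each constraint, equality holds for C1 and C4; the remaining constraints have slack.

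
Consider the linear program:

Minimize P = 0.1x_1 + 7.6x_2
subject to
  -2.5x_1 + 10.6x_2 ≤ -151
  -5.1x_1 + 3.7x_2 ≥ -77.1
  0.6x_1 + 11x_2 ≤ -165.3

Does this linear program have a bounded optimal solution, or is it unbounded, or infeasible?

From the feasible point (-4559/1693, -50385/3386), moving in the direction (-3.7, -5.1) keeps every constraint satisfied while P decreases without bound.

unbounded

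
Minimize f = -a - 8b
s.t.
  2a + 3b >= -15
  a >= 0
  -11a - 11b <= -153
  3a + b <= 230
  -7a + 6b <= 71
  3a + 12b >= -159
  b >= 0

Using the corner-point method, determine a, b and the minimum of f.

a = 1309/25, b = 1823/25, minimum f = -15893/25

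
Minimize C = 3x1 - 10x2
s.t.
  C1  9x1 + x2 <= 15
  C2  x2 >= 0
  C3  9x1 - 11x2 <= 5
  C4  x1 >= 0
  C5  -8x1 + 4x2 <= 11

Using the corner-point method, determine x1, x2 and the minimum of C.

x1 = 49/44, x2 = 219/44, minimum C = -2043/44

Vertices and C = 3x1 - 10x2:
  (85/54, 5/6) → C = -65/18
  (49/44, 219/44) → C = -2043/44
  (5/9, 0) → C = 5/3
  (0, 0) → C = 0
  (0, 11/4) → C = -55/2

At the optimal vertex, 9x1 + x2 = 15 and -8x1 + 4x2 = 11.
Solving simultaneously gives x1 = 49/44, x2 = 219/44.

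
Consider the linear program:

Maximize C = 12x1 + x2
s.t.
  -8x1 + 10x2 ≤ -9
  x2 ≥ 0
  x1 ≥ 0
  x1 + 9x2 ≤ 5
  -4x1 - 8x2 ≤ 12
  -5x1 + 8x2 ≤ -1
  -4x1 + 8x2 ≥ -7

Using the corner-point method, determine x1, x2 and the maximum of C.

Feasible corners and C = 12x1 + x2:
  (9/8, 0) → C = 27/2
  (131/82, 31/82) → C = 1603/82
  (7/4, 0) → C = 21
  (103/44, 13/44) → C = 1249/44

The binding constraints are x1 + 9x2 = 5 and -4x1 + 8x2 = -7.
Solving simultaneously gives x1 = 103/44, x2 = 13/44.

x1 = 103/44, x2 = 13/44, maximum C = 1249/44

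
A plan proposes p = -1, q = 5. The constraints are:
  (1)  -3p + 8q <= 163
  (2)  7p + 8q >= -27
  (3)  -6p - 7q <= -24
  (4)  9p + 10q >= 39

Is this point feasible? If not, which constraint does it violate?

(1): 43 ≤ 163 ✓
(2): 33 ≥ -27 ✓
(3): -29 ≤ -24 ✓
(4): 41 ≥ 39 ✓

feasible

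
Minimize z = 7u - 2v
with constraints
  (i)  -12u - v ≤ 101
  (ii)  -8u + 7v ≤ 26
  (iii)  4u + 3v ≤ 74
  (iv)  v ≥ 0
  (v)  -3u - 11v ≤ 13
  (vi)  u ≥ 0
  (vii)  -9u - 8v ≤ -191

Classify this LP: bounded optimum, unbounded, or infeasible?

The boundaries -8u + 7v = 26 and 4u + 3v = 74 meet at (110/13, 174/13), but that point violates -9u - 8v ≤ -191. Every candidate vertex is excluded by some other constraint, so the feasible region is empty.

infeasible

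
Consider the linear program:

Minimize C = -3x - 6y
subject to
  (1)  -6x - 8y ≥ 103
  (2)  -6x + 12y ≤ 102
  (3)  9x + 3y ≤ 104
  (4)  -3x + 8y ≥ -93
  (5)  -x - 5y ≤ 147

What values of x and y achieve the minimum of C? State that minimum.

Extreme points and C = -3x - 6y:
  (-171/10, -1/20) → C = 258/5
  (-10/9, -289/24) → C = 907/12
  (-379/7, -130/7) → C = 1917/7
  (-711/23, -534/23) → C = 5337/23

x = -171/10, y = -1/20, minimum C = 258/5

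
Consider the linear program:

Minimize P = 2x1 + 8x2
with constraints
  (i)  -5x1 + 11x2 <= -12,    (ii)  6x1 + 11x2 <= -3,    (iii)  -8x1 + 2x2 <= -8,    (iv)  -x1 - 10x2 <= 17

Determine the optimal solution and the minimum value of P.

x1 = 23/41, x2 = -72/41, minimum P = -530/41

Corner points and P = 2x1 + 8x2:
  (41/50, -18/25) → P = -103/25
  (157/49, -99/49) → P = -478/49
  (23/41, -72/41) → P = -530/41

At the optimal vertex, -8x1 + 2x2 = -8 and -x1 - 10x2 = 17.
Solving simultaneously gives x1 = 23/41, x2 = -72/41.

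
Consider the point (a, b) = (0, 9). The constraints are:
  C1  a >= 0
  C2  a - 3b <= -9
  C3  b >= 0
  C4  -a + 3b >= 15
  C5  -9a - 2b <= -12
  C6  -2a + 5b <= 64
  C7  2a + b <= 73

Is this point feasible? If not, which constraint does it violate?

C1: 0 ≥ 0 ✓
C2: -27 ≤ -9 ✓
C3: 9 ≥ 0 ✓
C4: 27 ≥ 15 ✓
C5: -18 ≤ -12 ✓
C6: 45 ≤ 64 ✓
C7: 9 ≤ 73 ✓

feasible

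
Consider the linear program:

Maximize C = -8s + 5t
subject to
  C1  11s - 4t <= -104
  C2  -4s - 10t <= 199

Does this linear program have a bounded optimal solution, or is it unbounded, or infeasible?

From the feasible point (-102/7, -197/14), moving in the direction (4, 11) keeps every constraint satisfied while C increases without bound.

unbounded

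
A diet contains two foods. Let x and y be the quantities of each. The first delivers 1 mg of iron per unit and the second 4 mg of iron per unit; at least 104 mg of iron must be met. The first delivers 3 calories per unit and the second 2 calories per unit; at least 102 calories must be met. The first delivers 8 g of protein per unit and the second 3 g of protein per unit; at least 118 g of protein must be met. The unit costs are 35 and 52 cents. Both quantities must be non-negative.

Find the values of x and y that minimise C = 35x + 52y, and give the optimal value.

Corner points and C = 35x + 52y:
  (0, 51) → C = 2652
  (104, 0) → C = 3640
  (20, 21) → C = 1792
The feasible region is unbounded (it extends along (0, 1), (1, 0)), but C strictly increases along every unbounded feasible direction, so there is no improving ray and the minimum is attained at a vertex.

x = 20, y = 21, minimum C = 1792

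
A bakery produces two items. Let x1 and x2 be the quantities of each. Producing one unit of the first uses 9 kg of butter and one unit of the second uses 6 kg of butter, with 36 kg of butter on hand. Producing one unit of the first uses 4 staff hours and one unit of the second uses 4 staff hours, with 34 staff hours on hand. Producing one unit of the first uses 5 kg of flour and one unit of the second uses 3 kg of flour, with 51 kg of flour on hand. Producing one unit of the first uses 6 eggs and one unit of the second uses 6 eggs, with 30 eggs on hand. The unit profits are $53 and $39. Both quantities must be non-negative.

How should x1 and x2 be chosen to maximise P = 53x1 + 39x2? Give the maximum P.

x1 = 2, x2 = 3, maximum P = 223

Corner points and P = 53x1 + 39x2:
  (0, 0) → P = 0
  (0, 5) → P = 195
  (4, 0) → P = 212
  (2, 3) → P = 223

The binding constraints are 9x1 + 6x2 = 36 and 6x1 + 6x2 = 30.
Solving simultaneously gives x1 = 2, x2 = 3.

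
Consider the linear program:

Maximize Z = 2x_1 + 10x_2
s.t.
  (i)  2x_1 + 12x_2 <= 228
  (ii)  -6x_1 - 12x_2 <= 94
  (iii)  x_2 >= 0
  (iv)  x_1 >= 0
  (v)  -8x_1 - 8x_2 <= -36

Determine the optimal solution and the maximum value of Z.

x_1 = 114, x_2 = 0, maximum Z = 228

Extreme points and Z = 2x_1 + 10x_2:
  (114, 0) → Z = 228
  (0, 19) → Z = 190
  (9/2, 0) → Z = 9
  (0, 9/2) → Z = 45

The binding constraints are 2x_1 + 12x_2 = 228 and x_2 = 0.
Solving simultaneously gives x_1 = 114, x_2 = 0.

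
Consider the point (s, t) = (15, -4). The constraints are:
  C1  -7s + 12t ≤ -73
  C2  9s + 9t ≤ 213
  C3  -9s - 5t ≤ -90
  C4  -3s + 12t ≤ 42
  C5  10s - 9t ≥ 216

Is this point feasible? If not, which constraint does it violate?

Constraint C5: 10s - 9t = 186, which is not ≥ 216. All other constraints are satisfied.

not feasible — violates C5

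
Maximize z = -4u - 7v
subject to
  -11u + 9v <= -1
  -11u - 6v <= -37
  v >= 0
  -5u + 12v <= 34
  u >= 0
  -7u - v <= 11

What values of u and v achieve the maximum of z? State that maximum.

u = 37/11, v = 0, maximum z = -148/11

Vertices and z = -4u - 7v:
  (113/55, 12/5) → z = -1376/55
  (106/29, 379/87) → z = -3925/87
  (37/11, 0) → z = -148/11
The feasible region is unbounded (it extends along (1, 0), (12, 5)), but z strictly decreases along every unbounded feasible direction, so there is no improving ray and the maximum is attained at a vertex.

The optimum lies where -11u - 6v = -37 and v = 0.
Solving simultaneously gives u = 37/11, v = 0.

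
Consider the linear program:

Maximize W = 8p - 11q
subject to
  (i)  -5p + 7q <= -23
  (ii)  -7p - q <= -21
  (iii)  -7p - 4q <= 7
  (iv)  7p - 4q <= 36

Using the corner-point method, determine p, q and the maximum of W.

p = 24/7, q = -3, maximum W = 423/7

Feasible corners and W = 8p - 11q:
  (85/27, -28/27) → W = 988/27
  (160/29, 19/29) → W = 1071/29
  (24/7, -3) → W = 423/7

At the optimal vertex, -7p - q = -21 and 7p - 4q = 36.
Solving simultaneously gives p = 24/7, q = -3.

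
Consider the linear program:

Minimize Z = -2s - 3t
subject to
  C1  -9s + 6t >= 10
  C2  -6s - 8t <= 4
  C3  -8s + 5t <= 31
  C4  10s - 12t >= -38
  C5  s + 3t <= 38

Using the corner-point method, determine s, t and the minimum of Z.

s = 9/4, t = 121/24, minimum Z = -157/8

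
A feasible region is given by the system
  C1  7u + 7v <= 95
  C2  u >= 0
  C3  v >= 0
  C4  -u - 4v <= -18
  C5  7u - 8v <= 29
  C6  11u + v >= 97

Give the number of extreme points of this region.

The feasible vertices (each the meet of two boundaries and inside every other half-plane) are:
  (321/35, 22/5)
  (292/35, 183/35)
  (161/19, 72/19)

3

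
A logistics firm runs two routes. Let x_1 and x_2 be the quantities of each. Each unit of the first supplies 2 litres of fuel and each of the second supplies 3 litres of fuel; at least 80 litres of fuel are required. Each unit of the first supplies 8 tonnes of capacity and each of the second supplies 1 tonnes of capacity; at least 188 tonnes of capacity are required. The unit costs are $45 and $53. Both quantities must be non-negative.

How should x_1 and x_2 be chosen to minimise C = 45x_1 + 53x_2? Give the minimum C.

x_1 = 22, x_2 = 12, minimum C = 1626

The feasible region is unbounded (it extends along (0, 1), (1, 0)), but C strictly increases along every unbounded feasible direction, so there is no improving ray and the minimum is attained at a vertex.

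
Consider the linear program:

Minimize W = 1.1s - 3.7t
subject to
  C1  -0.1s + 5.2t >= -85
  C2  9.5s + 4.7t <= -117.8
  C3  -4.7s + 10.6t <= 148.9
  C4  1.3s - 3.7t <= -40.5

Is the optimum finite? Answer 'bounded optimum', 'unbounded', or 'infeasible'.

Vertices and W = 1.1s - 3.7t:
  (-194851/12279, 86089/12279) → W = -888109/20465
  (-62621/4126, 23161/4126) → W = -386447/10315
  (-12163/361, -322/361) → W = -121879/3610
The feasible region has finitely many vertices and no improving ray; the minimum is -888109/20465 at (-194851/12279, 86089/12279).

bounded optimum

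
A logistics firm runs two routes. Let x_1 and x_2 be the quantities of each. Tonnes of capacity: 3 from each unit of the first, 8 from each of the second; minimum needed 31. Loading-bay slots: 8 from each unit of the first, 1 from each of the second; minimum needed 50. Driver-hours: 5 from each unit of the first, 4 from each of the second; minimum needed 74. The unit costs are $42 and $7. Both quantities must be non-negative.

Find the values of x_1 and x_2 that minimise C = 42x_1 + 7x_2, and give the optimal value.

x_1 = 14/3, x_2 = 38/3, minimum C = 854/3

Vertices and C = 42x_1 + 7x_2:
  (0, 50) → C = 350
  (74/5, 0) → C = 3108/5
  (14/3, 38/3) → C = 854/3
The feasible region is unbounded (it extends along (0, 1), (1, 0)), but C strictly increases along every unbounded feasible direction, so there is no improving ray and the minimum is attained at a vertex.

The optimum lies where 8x_1 + x_2 = 50 and 5x_1 + 4x_2 = 74.
Solving simultaneously gives x_1 = 14/3, x_2 = 38/3.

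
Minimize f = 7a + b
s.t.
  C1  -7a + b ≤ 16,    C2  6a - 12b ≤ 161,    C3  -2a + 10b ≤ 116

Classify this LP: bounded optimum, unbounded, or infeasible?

Feasible corners and f = 7a + b:
  (-353/78, -1223/78) → f = -1847/39
  (-11/17, 195/17) → f = 118/17
  (1501/18, 509/18) → f = 612
The feasible region has finitely many vertices and no improving ray; the minimum is -1847/39 at (-353/78, -1223/78).

bounded optimum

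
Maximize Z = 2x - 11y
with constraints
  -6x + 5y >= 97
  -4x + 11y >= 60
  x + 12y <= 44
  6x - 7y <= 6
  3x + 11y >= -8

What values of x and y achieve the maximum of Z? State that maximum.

Extreme points and Z = 2x - 11y:
  (-944/77, 361/77) → Z = -837/11
  (-41/3, 3) → Z = -181/3
  (-116/5, 28/5) → Z = -108

The optimum lies where -6x + 5y = 97 and 3x + 11y = -8.
Solving simultaneously gives x = -41/3, y = 3.

x = -41/3, y = 3, maximum Z = -181/3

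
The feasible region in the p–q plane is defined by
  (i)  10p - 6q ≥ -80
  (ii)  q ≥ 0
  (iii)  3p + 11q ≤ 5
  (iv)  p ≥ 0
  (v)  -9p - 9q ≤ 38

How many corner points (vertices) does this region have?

The feasible vertices (each the meet of two boundaries and inside every other half-plane) are:
  (5/3, 0)
  (0, 0)
  (0, 5/11)

3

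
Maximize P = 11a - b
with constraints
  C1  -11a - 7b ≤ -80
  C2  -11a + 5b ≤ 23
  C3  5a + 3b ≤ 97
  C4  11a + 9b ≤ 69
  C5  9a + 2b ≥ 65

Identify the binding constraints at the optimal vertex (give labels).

Extreme points and P = 11a - b:
  (439/2, -667/2) → P = 2748
  (237/22, -11/2) → P = 124
  (111/2, -361/6) → P = 2012/3

The maximum is at (439/2, -667/2). Substituting into each constraint, equality holds for C1 and C3; the remaining constraints have slack.

C1 and C3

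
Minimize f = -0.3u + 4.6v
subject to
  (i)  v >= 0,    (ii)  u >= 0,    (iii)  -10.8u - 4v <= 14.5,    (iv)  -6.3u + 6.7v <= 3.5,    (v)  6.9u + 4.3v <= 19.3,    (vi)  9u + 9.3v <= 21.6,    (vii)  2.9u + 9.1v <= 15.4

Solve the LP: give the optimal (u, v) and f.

u = 2.4, v = 0, minimum f = -0.72

Vertices and f = -0.3u + 4.6v:
  (0, 0) → f = 0
  (12/5, 0) → f = -18/25
  (0, 35/67) → f = 161/67
  (7133/7676, 10717/7676) → f = 471583/76760
  (1778/1831, 2532/1831) → f = 55569/9155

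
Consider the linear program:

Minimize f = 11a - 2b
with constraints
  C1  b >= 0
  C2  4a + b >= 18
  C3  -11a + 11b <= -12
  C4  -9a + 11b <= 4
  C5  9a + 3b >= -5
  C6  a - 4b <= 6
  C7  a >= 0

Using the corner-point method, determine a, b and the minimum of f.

a = 42/11, b = 30/11, minimum f = 402/11

Corner points and f = 11a - 2b:
  (9/2, 0) → f = 99/2
  (6, 0) → f = 66
  (42/11, 30/11) → f = 402/11
  (8, 76/11) → f = 816/11
The feasible region is unbounded (it extends along (11, 9), (4, 1)), but f strictly increases along every unbounded feasible direction, so there is no improving ray and the minimum is attained at a vertex.

The binding constraints are 4a + b = 18 and -11a + 11b = -12.
Solving simultaneously gives a = 42/11, b = 30/11.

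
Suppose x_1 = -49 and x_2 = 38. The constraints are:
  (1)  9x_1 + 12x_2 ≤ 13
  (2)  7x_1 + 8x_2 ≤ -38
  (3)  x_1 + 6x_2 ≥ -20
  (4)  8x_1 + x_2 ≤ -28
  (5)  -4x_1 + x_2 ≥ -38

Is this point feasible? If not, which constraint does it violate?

not feasible — violates (1)

Constraint (1): 9x_1 + 12x_2 = 15, which is not ≤ 13. All other constraints are satisfied.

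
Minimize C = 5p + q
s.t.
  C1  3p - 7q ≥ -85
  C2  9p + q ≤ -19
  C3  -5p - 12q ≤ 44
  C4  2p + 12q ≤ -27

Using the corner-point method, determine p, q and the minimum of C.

Corner points and C = 5p + q:
  (-184/103, -301/103) → C = -1221/103
  (-201/106, -205/106) → C = -605/53
  (-17/3, -47/36) → C = -1067/36

The binding constraints are -5p - 12q = 44 and 2p + 12q = -27.
Solving simultaneously gives p = -17/3, q = -47/36.

p = -17/3, q = -47/36, minimum C = -1067/36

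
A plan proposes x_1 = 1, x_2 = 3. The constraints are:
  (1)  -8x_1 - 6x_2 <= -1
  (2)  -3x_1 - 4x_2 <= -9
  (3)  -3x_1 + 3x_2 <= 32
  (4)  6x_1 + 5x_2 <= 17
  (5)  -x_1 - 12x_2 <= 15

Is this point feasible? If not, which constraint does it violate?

not feasible — violates (4)

Constraint (4): 6x_1 + 5x_2 = 21, which is not ≤ 17. All other constraints are satisfied.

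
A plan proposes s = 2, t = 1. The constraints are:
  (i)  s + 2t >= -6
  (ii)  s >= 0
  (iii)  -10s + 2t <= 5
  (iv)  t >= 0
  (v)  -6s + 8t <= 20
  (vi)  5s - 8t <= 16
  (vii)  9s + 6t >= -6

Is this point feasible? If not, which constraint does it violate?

feasible

(i): 4 ≥ -6 ✓
(ii): 2 ≥ 0 ✓
(iii): -18 ≤ 5 ✓
(iv): 1 ≥ 0 ✓
(v): -4 ≤ 20 ✓
(vi): 2 ≤ 16 ✓
(vii): 24 ≥ -6 ✓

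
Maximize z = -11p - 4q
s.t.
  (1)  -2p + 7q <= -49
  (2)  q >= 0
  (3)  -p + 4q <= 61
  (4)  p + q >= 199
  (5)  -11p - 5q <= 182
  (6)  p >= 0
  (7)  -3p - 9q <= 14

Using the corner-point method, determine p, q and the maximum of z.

The feasible region is unbounded (it extends along (1, 0), (4, 1)), but z strictly decreases along every unbounded feasible direction, so there is no improving ray and the maximum is attained at a vertex.

The optimum lies where -2p + 7q = -49 and p + q = 199.
Solving simultaneously gives p = 1442/9, q = 349/9.

p = 1442/9, q = 349/9, maximum z = -17258/9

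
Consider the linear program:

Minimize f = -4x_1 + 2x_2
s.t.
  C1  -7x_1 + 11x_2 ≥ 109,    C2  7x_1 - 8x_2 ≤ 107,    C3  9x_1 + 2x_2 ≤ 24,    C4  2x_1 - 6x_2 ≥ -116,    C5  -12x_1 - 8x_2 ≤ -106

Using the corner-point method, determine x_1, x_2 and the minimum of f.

x_1 = -5/12, x_2 = 111/8, minimum f = 353/12

Vertices and f = -4x_1 + 2x_2:
  (-44/29, 546/29) → f = 1268/29
  (-5/12, 111/8) → f = 353/12
  (-73/22, 401/22) → f = 547/11

The binding constraints are 9x_1 + 2x_2 = 24 and -12x_1 - 8x_2 = -106.
Solving simultaneously gives x_1 = -5/12, x_2 = 111/8.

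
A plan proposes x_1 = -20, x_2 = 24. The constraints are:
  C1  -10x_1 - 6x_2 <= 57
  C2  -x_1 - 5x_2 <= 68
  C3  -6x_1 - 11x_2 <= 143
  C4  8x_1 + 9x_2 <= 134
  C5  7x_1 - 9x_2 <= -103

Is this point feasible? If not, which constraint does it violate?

C1: 56 ≤ 57 ✓
C2: -100 ≤ 68 ✓
C3: -144 ≤ 143 ✓
C4: 56 ≤ 134 ✓
C5: -356 ≤ -103 ✓

feasible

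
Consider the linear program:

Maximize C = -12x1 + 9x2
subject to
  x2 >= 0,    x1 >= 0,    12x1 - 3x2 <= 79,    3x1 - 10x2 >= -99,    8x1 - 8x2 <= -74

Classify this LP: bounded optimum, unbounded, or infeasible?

bounded optimum

Vertices and C = -12x1 + 9x2:
  (0, 99/10) → C = 891/10
  (0, 37/4) → C = 333/4
  (13/14, 285/28) → C = 2253/28
The feasible region has finitely many vertices and no improving ray; the maximum is 891/10 at (0, 99/10).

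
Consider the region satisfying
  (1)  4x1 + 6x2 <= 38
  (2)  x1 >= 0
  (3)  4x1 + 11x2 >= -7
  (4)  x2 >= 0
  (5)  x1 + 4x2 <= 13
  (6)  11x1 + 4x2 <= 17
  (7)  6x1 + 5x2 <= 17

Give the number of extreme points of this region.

Intersecting each pair of boundary lines and keeping only the points that satisfy every inequality leaves:
  (0, 0)
  (0, 13/4)
  (17/11, 0)
  (3/19, 61/19)
  (17/31, 85/31)

5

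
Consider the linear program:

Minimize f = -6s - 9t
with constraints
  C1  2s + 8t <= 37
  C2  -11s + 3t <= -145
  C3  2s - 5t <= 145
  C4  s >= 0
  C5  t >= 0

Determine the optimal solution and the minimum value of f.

s = 37/2, t = 0, minimum f = -111

Extreme points and f = -6s - 9t:
  (1271/94, 117/94) → f = -8679/94
  (37/2, 0) → f = -111
  (145/11, 0) → f = -870/11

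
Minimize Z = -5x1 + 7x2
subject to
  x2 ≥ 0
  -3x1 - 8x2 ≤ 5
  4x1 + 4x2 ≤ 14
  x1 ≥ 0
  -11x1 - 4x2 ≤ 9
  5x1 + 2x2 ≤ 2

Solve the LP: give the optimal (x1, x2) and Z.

Vertices and Z = -5x1 + 7x2:
  (0, 0) → Z = 0
  (2/5, 0) → Z = -2
  (0, 1) → Z = 7

x1 = 2/5, x2 = 0, minimum Z = -2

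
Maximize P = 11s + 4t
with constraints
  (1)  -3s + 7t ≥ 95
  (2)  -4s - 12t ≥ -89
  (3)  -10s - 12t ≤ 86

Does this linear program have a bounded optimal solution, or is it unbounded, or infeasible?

Feasible corners and P = 11s + 4t:
  (-517/64, 647/64) → P = -3099/64
  (-871/53, 346/53) → P = -8197/53
  (-175/6, 617/36) → P = -4541/18
The feasible region has finitely many vertices and no improving ray; the maximum is -3099/64 at (-517/64, 647/64).

bounded optimum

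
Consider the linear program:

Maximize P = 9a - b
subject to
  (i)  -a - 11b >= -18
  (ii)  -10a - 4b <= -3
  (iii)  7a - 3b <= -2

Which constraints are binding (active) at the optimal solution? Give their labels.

Feasible corners and P = 9a - b:
  (-39/106, 177/106) → P = -264/53
  (2/5, 8/5) → P = 2
  (1/58, 41/58) → P = -16/29

The maximum is at (2/5, 8/5). Substituting into each constraint, equality holds for (i) and (iii); the remaining constraints have slack.

(i) and (iii)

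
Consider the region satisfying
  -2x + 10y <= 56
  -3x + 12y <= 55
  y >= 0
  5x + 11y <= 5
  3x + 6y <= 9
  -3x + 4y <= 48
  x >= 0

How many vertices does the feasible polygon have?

3

Of the 21 pairwise boundary intersections, those satisfying every inequality are:
  (1, 0)
  (0, 0)
  (0, 5/11)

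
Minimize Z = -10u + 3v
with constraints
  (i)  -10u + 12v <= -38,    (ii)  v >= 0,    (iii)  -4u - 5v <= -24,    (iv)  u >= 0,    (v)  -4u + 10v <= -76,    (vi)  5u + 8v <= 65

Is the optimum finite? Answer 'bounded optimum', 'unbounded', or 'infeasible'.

infeasible

The boundaries -10u + 12v = -38 and -4u - 5v = -24 meet at (239/49, 44/49), but that point violates -4u + 10v ≤ -76. Every candidate vertex is excluded by some other constraint, so the feasible region is empty.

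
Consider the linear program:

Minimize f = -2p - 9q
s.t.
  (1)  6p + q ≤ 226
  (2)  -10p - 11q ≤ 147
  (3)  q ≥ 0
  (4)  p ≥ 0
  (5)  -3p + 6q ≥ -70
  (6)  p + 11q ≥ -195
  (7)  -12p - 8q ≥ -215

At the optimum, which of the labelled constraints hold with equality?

(4) and (7)

Corner points and f = -2p - 9q:
  (0, 0) → f = 0
  (215/12, 0) → f = -215/6
  (0, 215/8) → f = -1935/8

The minimum is at (0, 215/8). Substituting into each constraint, equality holds for (4) and (7); the remaining constraints have slack.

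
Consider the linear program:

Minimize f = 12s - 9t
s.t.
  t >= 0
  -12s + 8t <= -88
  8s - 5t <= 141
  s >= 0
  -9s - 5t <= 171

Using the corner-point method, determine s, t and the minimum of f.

s = 172, t = 247, minimum f = -159

Feasible corners and f = 12s - 9t:
  (22/3, 0) → f = 88
  (141/8, 0) → f = 423/2
  (172, 247) → f = -159

The optimum lies where -12s + 8t = -88 and 8s - 5t = 141.
Solving simultaneously gives s = 172, t = 247.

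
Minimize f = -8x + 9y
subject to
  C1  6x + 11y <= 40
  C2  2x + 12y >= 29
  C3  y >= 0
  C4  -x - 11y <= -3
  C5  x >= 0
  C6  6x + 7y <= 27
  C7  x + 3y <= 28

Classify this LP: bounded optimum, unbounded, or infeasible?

Feasible corners and f = -8x + 9y:
  (0, 40/11) → f = 360/11
  (17/24, 13/4) → f = 283/12
  (0, 29/12) → f = 87/4
  (121/58, 60/29) → f = 56/29
The feasible region has finitely many vertices and no improving ray; the minimum is 56/29 at (121/58, 60/29).

bounded optimum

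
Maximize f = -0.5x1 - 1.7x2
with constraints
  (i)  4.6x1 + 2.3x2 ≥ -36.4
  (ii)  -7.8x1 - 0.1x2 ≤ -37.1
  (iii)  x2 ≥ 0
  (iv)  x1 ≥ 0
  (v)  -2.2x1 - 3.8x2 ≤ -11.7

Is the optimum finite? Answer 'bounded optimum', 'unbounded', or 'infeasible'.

bounded optimum

Corner points and f = -0.5x1 - 1.7x2:
  (0, 371) → f = -630.7
  (13981/2942, 482/1471) → f = -86293/29420
  (117/22, 0) → f = -117/44
The feasible region has finitely many vertices and no improving ray; the maximum is -117/44 at (117/22, 0).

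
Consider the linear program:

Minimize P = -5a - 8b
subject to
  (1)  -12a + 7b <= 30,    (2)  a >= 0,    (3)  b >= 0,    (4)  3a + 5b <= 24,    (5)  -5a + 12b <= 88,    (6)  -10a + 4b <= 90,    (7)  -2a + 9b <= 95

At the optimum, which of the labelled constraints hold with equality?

Vertices and P = -5a - 8b:
  (0, 30/7) → P = -240/7
  (2/9, 14/3) → P = -346/9
  (0, 0) → P = 0
  (8, 0) → P = -40

The minimum is at (8, 0). Substituting into each constraint, equality holds for (3) and (4); the remaining constraints have slack.

(3) and (4)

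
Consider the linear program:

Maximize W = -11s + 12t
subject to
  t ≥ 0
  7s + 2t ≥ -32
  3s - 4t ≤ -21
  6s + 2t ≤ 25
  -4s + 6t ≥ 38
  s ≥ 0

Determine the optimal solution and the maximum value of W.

s = 0, t = 25/2, maximum W = 150

Corner points and W = -11s + 12t:
  (37/22, 82/11) → W = 1561/22
  (0, 25/2) → W = 150
  (0, 19/3) → W = 76

The optimum lies where 6s + 2t = 25 and s = 0.
Solving simultaneously gives s = 0, t = 25/2.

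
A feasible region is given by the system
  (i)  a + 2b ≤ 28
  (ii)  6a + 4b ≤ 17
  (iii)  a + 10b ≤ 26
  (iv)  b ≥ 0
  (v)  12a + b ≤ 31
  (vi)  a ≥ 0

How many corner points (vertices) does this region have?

Of the 15 pairwise boundary intersections, those satisfying every inequality are:
  (33/28, 139/56)
  (107/42, 3/7)
  (0, 13/5)
  (31/12, 0)
  (0, 0)

5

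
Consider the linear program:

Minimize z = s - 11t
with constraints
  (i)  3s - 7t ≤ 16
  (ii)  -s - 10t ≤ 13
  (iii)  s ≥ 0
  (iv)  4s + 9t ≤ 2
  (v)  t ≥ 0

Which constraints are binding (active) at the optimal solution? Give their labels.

Extreme points and z = s - 11t:
  (0, 2/9) → z = -22/9
  (0, 0) → z = 0
  (1/2, 0) → z = 1/2

The minimum is at (0, 2/9). Substituting into each constraint, equality holds for (iii) and (iv); the remaining constraints have slack.

(iii) and (iv)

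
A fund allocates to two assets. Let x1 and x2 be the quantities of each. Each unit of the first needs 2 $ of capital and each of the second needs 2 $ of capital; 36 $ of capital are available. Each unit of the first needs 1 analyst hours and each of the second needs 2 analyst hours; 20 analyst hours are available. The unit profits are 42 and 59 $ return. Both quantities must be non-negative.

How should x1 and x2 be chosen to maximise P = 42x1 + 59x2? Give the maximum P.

x1 = 16, x2 = 2, maximum P = 790

Corner points and P = 42x1 + 59x2:
  (0, 0) → P = 0
  (0, 10) → P = 590
  (18, 0) → P = 756
  (16, 2) → P = 790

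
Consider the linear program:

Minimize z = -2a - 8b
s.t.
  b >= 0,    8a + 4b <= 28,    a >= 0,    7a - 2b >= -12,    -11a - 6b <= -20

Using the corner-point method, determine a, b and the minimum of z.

a = 2/11, b = 73/11, minimum z = -588/11

Extreme points and z = -2a - 8b:
  (7/2, 0) → z = -7
  (20/11, 0) → z = -40/11
  (2/11, 73/11) → z = -588/11
  (0, 6) → z = -48
  (0, 10/3) → z = -80/3

The binding constraints are 8a + 4b = 28 and 7a - 2b = -12.
Solving simultaneously gives a = 2/11, b = 73/11.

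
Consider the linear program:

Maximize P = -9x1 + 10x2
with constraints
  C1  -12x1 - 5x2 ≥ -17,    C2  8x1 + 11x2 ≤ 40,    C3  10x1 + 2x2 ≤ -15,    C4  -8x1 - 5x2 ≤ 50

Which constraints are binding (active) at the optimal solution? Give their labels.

C2 and C4

Corner points and P = -9x1 + 10x2:
  (-245/94, 260/47) → P = 7405/94
  (-125/8, 15) → P = 2325/8
  (25/34, -190/17) → P = -4025/34

The maximum is at (-125/8, 15). Substituting into each constraint, equality holds for C2 and C4; the remaining constraints have slack.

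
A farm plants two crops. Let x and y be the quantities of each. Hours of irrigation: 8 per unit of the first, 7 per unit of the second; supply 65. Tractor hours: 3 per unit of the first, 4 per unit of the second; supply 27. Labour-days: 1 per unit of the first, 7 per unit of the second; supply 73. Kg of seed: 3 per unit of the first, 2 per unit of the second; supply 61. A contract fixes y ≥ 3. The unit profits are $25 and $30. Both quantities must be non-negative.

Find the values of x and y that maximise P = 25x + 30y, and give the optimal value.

x = 5, y = 3, maximum P = 215

Feasible corners and P = 25x + 30y:
  (0, 27/4) → P = 405/2
  (0, 3) → P = 90
  (5, 3) → P = 215

The optimum lies where 3x + 4y = 27 and y = 3.
Solving simultaneously gives x = 5, y = 3.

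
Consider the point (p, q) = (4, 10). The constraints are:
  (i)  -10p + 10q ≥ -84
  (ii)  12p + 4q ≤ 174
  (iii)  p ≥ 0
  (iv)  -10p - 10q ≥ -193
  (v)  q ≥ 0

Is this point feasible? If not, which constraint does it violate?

feasible

(i): 60 ≥ -84 ✓
(ii): 88 ≤ 174 ✓
(iii): 4 ≥ 0 ✓
(iv): -140 ≥ -193 ✓
(v): 10 ≥ 0 ✓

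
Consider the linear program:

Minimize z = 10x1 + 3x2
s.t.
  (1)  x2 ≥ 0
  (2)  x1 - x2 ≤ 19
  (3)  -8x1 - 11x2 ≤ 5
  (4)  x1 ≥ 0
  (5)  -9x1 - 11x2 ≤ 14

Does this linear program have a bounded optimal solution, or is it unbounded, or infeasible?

bounded optimum

Corner points and z = 10x1 + 3x2:
  (19, 0) → z = 190
  (0, 0) → z = 0
The feasible region has finitely many vertices and no improving ray; the minimum is 0 at (0, 0).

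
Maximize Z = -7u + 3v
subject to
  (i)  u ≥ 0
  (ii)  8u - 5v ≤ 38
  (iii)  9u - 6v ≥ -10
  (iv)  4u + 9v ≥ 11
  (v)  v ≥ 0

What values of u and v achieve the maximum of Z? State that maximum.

u = 0, v = 5/3, maximum Z = 5

Extreme points and Z = -7u + 3v:
  (0, 5/3) → Z = 5
  (0, 11/9) → Z = 11/3
  (278/3, 422/3) → Z = -680/3
  (19/4, 0) → Z = -133/4
  (11/4, 0) → Z = -77/4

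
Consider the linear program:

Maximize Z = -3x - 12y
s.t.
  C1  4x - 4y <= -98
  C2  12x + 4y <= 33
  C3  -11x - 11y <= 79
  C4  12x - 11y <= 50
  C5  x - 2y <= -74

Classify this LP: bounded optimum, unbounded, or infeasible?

Vertices and Z = -3x - 12y:
  (-115/14, 921/28) → Z = -5181/14
  (-324/11, 245/11) → Z = -1968/11
The feasible region has finitely many vertices and no improving ray; the maximum is -1968/11 at (-324/11, 245/11).

bounded optimum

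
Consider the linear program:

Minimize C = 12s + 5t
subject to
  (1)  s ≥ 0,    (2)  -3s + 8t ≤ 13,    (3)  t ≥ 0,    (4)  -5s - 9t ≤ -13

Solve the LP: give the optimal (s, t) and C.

s = 0, t = 13/9, minimum C = 65/9

The feasible region is unbounded (it extends along (8, 3), (1, 0)), but C strictly increases along every unbounded feasible direction, so there is no improving ray and the minimum is attained at a vertex.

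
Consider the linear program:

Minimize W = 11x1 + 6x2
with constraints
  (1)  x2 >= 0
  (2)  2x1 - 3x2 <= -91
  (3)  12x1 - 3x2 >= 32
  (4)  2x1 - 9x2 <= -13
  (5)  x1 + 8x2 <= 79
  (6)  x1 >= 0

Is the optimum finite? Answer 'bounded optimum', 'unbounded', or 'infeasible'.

The boundaries 2x1 - 3x2 = -91 and 12x1 - 3x2 = 32 meet at (123/10, 578/15), but that point violates x1 + 8x2 ≤ 79. Every candidate vertex is excluded by some other constraint, so the feasible region is empty.

infeasible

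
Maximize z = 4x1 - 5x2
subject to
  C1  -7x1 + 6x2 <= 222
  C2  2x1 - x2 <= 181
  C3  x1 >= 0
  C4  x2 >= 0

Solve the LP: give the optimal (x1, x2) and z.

x1 = 181/2, x2 = 0, maximum z = 362

At the optimal vertex, 2x1 - x2 = 181 and x2 = 0.
Solving simultaneously gives x1 = 181/2, x2 = 0.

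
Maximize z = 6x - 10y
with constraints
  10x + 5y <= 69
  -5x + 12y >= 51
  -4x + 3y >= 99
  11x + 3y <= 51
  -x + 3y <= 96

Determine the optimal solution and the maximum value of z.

x = -345/11, y = -97/11, maximum z = -100

Extreme points and z = 6x - 10y:
  (-144/25, 633/25) → z = -7194/25
  (-39/5, 147/5) → z = -1704/5
  (-345/11, -97/11) → z = -100
The feasible region is unbounded (it extends along (-3, -1), (-12, -5)), but z strictly decreases along every unbounded feasible direction, so there is no improving ray and the maximum is attained at a vertex.

The binding constraints are -5x + 12y = 51 and -4x + 3y = 99.
Solving simultaneously gives x = -345/11, y = -97/11.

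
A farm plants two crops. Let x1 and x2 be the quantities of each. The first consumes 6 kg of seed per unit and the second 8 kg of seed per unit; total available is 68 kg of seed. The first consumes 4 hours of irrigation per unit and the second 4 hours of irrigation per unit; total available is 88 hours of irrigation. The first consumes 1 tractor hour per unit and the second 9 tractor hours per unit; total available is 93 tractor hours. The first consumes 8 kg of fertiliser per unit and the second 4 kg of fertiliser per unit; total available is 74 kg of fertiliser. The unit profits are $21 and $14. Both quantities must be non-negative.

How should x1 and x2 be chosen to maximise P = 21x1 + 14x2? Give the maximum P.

Extreme points and P = 21x1 + 14x2:
  (0, 0) → P = 0
  (0, 17/2) → P = 119
  (37/4, 0) → P = 777/4
  (8, 5/2) → P = 203

At the optimal vertex, 6x1 + 8x2 = 68 and 8x1 + 4x2 = 74.
Solving simultaneously gives x1 = 8, x2 = 5/2.

x1 = 8, x2 = 5/2, maximum P = 203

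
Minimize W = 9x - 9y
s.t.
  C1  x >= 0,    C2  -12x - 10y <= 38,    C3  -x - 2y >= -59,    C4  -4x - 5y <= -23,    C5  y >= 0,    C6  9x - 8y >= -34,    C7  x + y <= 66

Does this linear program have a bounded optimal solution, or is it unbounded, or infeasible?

bounded optimum

Corner points and W = 9x - 9y:
  (59, 0) → W = 531
  (202/13, 565/26) → W = -1449/26
  (23/4, 0) → W = 207/4
  (2/11, 49/11) → W = -423/11
The feasible region has finitely many vertices and no improving ray; the minimum is -1449/26 at (202/13, 565/26).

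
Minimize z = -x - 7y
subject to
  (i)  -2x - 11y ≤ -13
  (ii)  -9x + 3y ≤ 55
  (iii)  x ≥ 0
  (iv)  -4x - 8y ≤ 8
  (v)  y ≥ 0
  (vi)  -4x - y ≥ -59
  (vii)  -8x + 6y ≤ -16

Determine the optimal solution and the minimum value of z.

Extreme points and z = -x - 7y:
  (13/2, 0) → z = -13/2
  (127/50, 18/25) → z = -379/50
  (59/4, 0) → z = -59/4
  (185/16, 51/4) → z = -1613/16

x = 185/16, y = 51/4, minimum z = -1613/16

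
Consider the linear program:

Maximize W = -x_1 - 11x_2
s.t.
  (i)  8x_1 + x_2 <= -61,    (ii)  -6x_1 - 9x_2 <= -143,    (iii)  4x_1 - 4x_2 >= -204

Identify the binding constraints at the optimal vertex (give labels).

Feasible corners and W = -x_1 - 11x_2:
  (-346/33, 755/33) → W = -2653/11
  (-112/9, 347/9) → W = -1235/3
  (-316/15, 449/15) → W = -1541/5

The maximum is at (-346/33, 755/33). Substituting into each constraint, equality holds for (i) and (ii); the remaining constraints have slack.

(i) and (ii)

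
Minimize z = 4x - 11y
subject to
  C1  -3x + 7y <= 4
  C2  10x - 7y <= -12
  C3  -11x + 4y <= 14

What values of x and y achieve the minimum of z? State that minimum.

x = -8/7, y = 4/49, minimum z = -268/49

Vertices and z = 4x - 11y:
  (-8/7, 4/49) → z = -268/49
  (-82/65, 2/65) → z = -70/13
  (-50/37, -8/37) → z = -112/37

The binding constraints are -3x + 7y = 4 and 10x - 7y = -12.
Solving simultaneously gives x = -8/7, y = 4/49.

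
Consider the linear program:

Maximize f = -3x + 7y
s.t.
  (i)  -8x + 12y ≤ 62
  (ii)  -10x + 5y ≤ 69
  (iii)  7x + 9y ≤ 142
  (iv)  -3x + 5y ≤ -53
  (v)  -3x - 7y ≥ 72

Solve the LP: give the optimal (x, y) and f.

The feasible region is unbounded (it extends along (9, -7), (-1, -2)), but f strictly decreases along every unbounded feasible direction, so there is no improving ray and the maximum is attained at a vertex.

At the optimal vertex, -3x + 5y = -53 and -3x - 7y = 72.
Solving simultaneously gives x = 11/36, y = -125/12.

x = 11/36, y = -125/12, maximum f = -443/6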